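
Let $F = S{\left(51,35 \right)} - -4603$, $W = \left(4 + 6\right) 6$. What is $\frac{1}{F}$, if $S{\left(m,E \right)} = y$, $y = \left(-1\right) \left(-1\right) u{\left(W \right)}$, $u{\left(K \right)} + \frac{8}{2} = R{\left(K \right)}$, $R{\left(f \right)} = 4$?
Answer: $\frac{1}{4603} \approx 0.00021725$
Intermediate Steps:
$W = 60$ ($W = 10 \cdot 6 = 60$)
$u{\left(K \right)} = 0$ ($u{\left(K \right)} = -4 + 4 = 0$)
$y = 0$ ($y = \left(-1\right) \left(-1\right) 0 = 1 \cdot 0 = 0$)
$S{\left(m,E \right)} = 0$
$F = 4603$ ($F = 0 - -4603 = 0 + 4603 = 4603$)
$\frac{1}{F} = \frac{1}{4603}$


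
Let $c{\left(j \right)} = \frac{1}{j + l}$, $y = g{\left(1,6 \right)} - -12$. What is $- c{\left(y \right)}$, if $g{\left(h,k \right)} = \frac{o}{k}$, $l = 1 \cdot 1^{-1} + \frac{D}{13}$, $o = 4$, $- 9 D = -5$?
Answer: $- \frac{117}{1604} \approx -0.072943$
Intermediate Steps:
$D = \frac{5}{9}$ ($D = \left(- \frac{1}{9}\right) \left(-5\right) = \frac{5}{9} \approx 0.55556$)
$l = \frac{122}{117}$ ($l = 1 \cdot 1^{-1} + \frac{5}{9 \cdot 13} = 1 \cdot 1 + \frac{5}{9} \cdot \frac{1}{13} = 1 + \frac{5}{117} = \frac{122}{117} \approx 1.0427$)
$g{\left(h,k \right)} = \frac{4}{k}$
$y = \frac{38}{3}$ ($y = \frac{4}{6} - -12 = 4 \cdot \frac{1}{6} + 12 = \frac{2}{3} + 12 = \frac{38}{3} \approx 12.667$)
$c{\left(j \right)} = \frac{1}{\frac{122}{117} + j}$ ($c{\left(j \right)} = \frac{1}{j + \frac{122}{117}} = \frac{1}{\frac{122}{117} + j}$)
$- c{\left(y \right)} = - \frac{117}{122 + 117 \cdot \frac{38}{3}} = - \frac{117}{122 + 1482} = - \frac{117}{1604}$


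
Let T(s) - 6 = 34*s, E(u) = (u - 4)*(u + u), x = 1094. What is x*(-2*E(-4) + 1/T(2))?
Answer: -5180637/37 ≈ -1.4002e+5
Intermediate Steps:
E(u) = 2*u*(-4 + u) (E(u) = (-4 + u)*(2*u) = 2*u*(-4 + u))
T(s) = 6 + 34*s
x*(-2*E(-4) + 1/T(2)) = 1094*(-4*(-4)*(-4 - 4) + 1/(6 + 34*2)) = 1094*(-4*(-4)*(-8) + 1/(6 + 68)) = 1094*(-2*64 + 1/74) = 1094*(-128 + 1/74) = 1094*(-9471/74) = -5180637/37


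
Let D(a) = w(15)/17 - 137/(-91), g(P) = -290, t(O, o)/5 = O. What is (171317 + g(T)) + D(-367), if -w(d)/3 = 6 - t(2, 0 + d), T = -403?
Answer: 264582190/1547 ≈ 1.7103e+5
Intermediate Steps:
t(O, o) = 5*O
w(d) = 12 (w(d) = -3*(6 - 5*2) = -3*(6 - 1*10) = -3*(6 - 10) = -3*(-4) = 12)
D(a) = 3421/1547 (D(a) = 12/17 - 137/(-91) = 12*(1/17) - 137*(-1/91) = 12/17 + 137/91 = 3421/1547)
(171317 + g(T)) + D(-367) = (171317 - 290) + 3421/1547 = 171027 + 3421/1547 = 264582190/1547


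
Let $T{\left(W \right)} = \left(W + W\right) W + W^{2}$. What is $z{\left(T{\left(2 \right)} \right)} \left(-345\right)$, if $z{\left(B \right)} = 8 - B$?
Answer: $1380$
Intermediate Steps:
$T{\left(W \right)} = 3 W^{2}$ ($T{\left(W \right)} = 2 W W + W^{2} = 2 W^{2} + W^{2} = 3 W^{2}$)
$z{\left(T{\left(2 \right)} \right)} \left(-345\right) = \left(8 - 3 \cdot 2^{2}\right) \left(-345\right) = \left(8 - 3 \cdot 4\right) \left(-345\right) = \left(8 - 12\right) \left(-345\right) = \left(-4\right) \left(-345\right) = 1380$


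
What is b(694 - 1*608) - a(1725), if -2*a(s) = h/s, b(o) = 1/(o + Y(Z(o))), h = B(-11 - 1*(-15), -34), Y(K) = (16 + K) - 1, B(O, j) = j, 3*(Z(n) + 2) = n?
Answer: -1336/660675 ≈ -0.0020222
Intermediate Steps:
Z(n) = -2 + n/3
Y(K) = 15 + K
h = -34
b(o) = 1/(13 + 4*o/3) (b(o) = 1/(o + (15 + (-2 + o/3))) = 1/(o + (13 + o/3)) = 1/(13 + 4*o/3))
a(s) = 17/s (a(s) = -(-17)/s = 17/s)
b(694 - 1*608) - a(1725) = 3/(39 + 4*(694 - 1*608)) - 17/1725 = 3/(39 + 4*(694 - 608)) - 17/1725 = 3/(39 + 4*86) - 1*17/1725 = 3/(39 + 344) - 17/1725 = 3/383 - 17/1725 = -1336/660675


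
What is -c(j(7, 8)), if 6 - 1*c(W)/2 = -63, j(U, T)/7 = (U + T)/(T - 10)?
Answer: -138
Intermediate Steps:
j(U, T) = 7*(T + U)/(-10 + T) (j(U, T) = 7*((U + T)/(T - 10)) = 7*((T + U)/(-10 + T)) = 7*(T + U)/(-10 + T))
c(W) = 138 (c(W) = 12 - 2*(-63) = 12 + 126 = 138)
-c(j(7, 8)) = -1*138 = -138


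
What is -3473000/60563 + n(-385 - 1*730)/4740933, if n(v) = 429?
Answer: -5488411442491/95708375093 ≈ -57.345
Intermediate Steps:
-3473000/60563 + n(-385 - 1*730)/4740933 = -3473000/60563 + 429/4740933 = -3473000*1/60563 + 429*(1/4740933) = -3473000/60563 + 143/1580311 = -5488411442491/95708375093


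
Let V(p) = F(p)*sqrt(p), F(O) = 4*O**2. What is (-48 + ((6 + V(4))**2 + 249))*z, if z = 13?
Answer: 236041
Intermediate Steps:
V(p) = 4*p**(5/2) (V(p) = (4*p**2)*sqrt(p) = 4*p**(5/2))
(-48 + ((6 + V(4))**2 + 249))*z = (-48 + ((6 + 4*4**(5/2))**2 + 249))*13 = (-48 + ((6 + 4*32)**2 + 249))*13 = (-48 + ((6 + 128)**2 + 249))*13 = (-48 + (134**2 + 249))*13 = (-48 + (17956 + 249))*13 = (-48 + 18205)*13 = 18157*13 = 236041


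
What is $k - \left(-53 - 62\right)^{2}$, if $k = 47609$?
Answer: $34384$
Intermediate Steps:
$k - \left(-53 - 62\right)^{2} = 47609 - \left(-53 - 62\right)^{2} = 47609 - \left(-115\right)^{2} = 47609 - 13225 = 34384$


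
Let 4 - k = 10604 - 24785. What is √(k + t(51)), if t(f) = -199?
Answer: 3*√1554 ≈ 118.26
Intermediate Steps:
k = 14185 (k = 4 - (10604 - 24785) = 4 - 1*(-14181) = 4 + 14181 = 14185)
√(k + t(51)) = √(14185 - 199) = √13986 = 3*√1554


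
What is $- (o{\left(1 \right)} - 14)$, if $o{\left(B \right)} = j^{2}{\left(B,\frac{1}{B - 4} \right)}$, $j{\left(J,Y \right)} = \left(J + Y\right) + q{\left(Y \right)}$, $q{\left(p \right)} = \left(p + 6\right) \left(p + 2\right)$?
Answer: $- \frac{7147}{81} \approx -88.235$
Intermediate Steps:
$q{\left(p \right)} = \left(2 + p\right) \left(6 + p\right)$ ($q{\left(p \right)} = \left(6 + p\right) \left(2 + p\right) = \left(2 + p\right) \left(6 + p\right)$)
$j{\left(J,Y \right)} = 12 + J + Y^{2} + 9 Y$ ($j{\left(J,Y \right)} = \left(J + Y\right) + \left(12 + Y^{2} + 8 Y\right) = 12 + J + Y^{2} + 9 Y$)
$o{\left(B \right)} = \left(12 + B + \frac{1}{\left(-4 + B\right)^{2}} + \frac{9}{-4 + B}\right)^{2}$ ($o{\left(B \right)} = \left(12 + B + \left(\frac{1}{B - 4}\right)^{2} + \frac{9}{B - 4}\right)^{2} = \left(12 + B + \left(\frac{1}{-4 + B}\right)^{2} + \frac{9}{-4 + B}\right)^{2} = \left(12 + B + \frac{1}{\left(-4 + B\right)^{2}} + \frac{9}{-4 + B}\right)^{2}$)
$- (o{\left(1 \right)} - 14) = - (\frac{\left(-4 + 1 + 9 \left(-4 + 1\right)^{2} + 12 \left(-4 + 1\right)^{3} + 1 \left(-4 + 1\right)^{3}\right)^{2}}{\left(-4 + 1\right)^{6}} - 14) = - (\frac{\left(-4 + 1 + 9 \left(-3\right)^{2} + 12 \left(-3\right)^{3} + 1 \left(-3\right)^{3}\right)^{2}}{729} - 14) = - (\frac{\left(-4 + 1 + 9 \cdot 9 + 12 \left(-27\right) + 1 \left(-27\right)\right)^{2}}{729} - 14) = - (\frac{\left(-4 + 1 + 81 - 324 - 27\right)^{2}}{729} - 14) = - (\frac{\left(-273\right)^{2}}{729} - 14) = - (\frac{1}{729} \cdot 74529 - 14) = - (\frac{8281}{81} - 14) = \left(-1\right) \frac{7147}{81} = - \frac{7147}{81}$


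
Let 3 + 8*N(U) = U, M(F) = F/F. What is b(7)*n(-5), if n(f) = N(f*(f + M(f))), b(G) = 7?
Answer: 119/8 ≈ 14.875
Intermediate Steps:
M(F) = 1
N(U) = -3/8 + U/8
n(f) = -3/8 + f*(1 + f)/8 (n(f) = -3/8 + (f*(f + 1))/8 = -3/8 + (f*(1 + f))/8 = -3/8 + f*(1 + f)/8)
b(7)*n(-5) = 7*(-3/8 + (⅛)*(-5)*(1 - 5)) = 7*(-3/8 + (⅛)*(-5)*(-4)) = 7*(-3/8 + 5/2) = 7*(17/8) = 119/8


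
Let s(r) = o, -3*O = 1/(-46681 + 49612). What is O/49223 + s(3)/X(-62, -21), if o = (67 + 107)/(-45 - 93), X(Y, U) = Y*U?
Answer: -4183915759/4320387668898 ≈ -0.00096841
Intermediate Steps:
O = -1/8793 (O = -1/(3*(-46681 + 49612)) = -1/3/2931 = -1/3*1/2931 = -1/8793 ≈ -0.00011373)
X(Y, U) = U*Y
o = -29/23 (o = 174/(-138) = 174*(-1/138) = -29/23 ≈ -1.2609)
s(r) = -29/23
O/49223 + s(3)/X(-62, -21) = -1/8793/49223 - 29/(23*((-21*(-62)))) = -1/8793*1/49223 - 29/23/1302 = -1/432817839 - 29/23*1/1302 = -1/432817839 - 29/29946 = -4183915759/4320387668898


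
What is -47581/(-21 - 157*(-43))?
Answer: -47581/6730 ≈ -7.0700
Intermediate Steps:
-47581/(-21 - 157*(-43)) = -47581/(-21 + 6751) = -47581/6730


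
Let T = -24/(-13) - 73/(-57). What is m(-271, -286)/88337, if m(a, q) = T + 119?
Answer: 90496/65457717 ≈ 0.0013825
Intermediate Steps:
T = 2317/741 (T = -24*(-1/13) - 73*(-1/57) = 24/13 + 73/57 = 2317/741 ≈ 3.1269)
m(a, q) = 90496/741 (m(a, q) = 2317/741 + 119 = 90496/741)
m(-271, -286)/88337 = (90496/741)/88337 = (90496/741)*(1/88337) = 90496/65457717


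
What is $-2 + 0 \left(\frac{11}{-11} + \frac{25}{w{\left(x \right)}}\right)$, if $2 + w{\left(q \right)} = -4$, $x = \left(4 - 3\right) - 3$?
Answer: $-2$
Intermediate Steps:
$x = -2$ ($x = 1 - 3 = -2$)
$w{\left(q \right)} = -6$ ($w{\left(q \right)} = -2 - 4 = -6$)
$-2 + 0 \left(\frac{11}{-11} + \frac{25}{w{\left(x \right)}}\right) = -2 + 0 \left(\frac{11}{-11} + \frac{25}{-6}\right) = -2 + 0 \left(11 \left(- \frac{1}{11}\right) + 25 \left(- \frac{1}{6}\right)\right) = -2 + 0 \left(-1 - \frac{25}{6}\right) = -2 + 0 \left(- \frac{31}{6}\right) = -2 + 0 = -2$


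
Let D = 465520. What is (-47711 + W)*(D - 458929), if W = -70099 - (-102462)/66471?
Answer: -17204368767456/22157 ≈ -7.7648e+8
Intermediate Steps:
W = -1553149389/22157 (W = -70099 - (-102462)/66471 = -70099 - 1*(-34154/22157) = -70099 + 34154/22157 = -1553149389/22157 ≈ -70098.)
(-47711 + W)*(D - 458929) = (-47711 - 1553149389/22157)*(465520 - 458929) = -2610282016/22157*6591 = -17204368767456/22157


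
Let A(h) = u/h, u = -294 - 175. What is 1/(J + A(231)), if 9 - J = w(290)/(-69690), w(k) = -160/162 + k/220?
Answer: 11289780/78686399 ≈ 0.14348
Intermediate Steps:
w(k) = -80/81 + k/220 (w(k) = -160*1/162 + k*(1/220) = -80/81 + k/220)
u = -469
A(h) = -469/h
J = 1117688809/124187580 (J = 9 - (-80/81 + (1/220)*290)/(-69690) = 9 - (-80/81 + 29/22)*(-1)/69690 = 9 - 589*(-1)/(1782*69690) = 9 - 1*(-589/124187580) = 9 + 589/124187580 = 1117688809/124187580 ≈ 9.0000)
1/(J + A(231)) = 1/(1117688809/124187580 - 469/231) = 1/(1117688809/124187580 - 469*1/231) = 1/(1117688809/124187580 - 67/33) = 1/(78686399/11289780) = 11289780/78686399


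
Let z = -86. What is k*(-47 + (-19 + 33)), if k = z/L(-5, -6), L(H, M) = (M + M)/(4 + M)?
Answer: 473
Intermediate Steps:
L(H, M) = 2*M/(4 + M) (L(H, M) = (2*M)/(4 + M) = 2*M/(4 + M))
k = -43/3 (k = -86/(2*(-6)/(4 - 6)) = -86/(2*(-6)/(-2)) = -86/(2*(-6)*(-½)) = -86/6 = -86*⅙ = -43/3 ≈ -14.333)
k*(-47 + (-19 + 33)) = -43*(-47 + (-19 + 33))/3 = -43*(-47 + 14)/3 = -43/3*(-33) = 473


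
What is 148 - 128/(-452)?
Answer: 16756/113 ≈ 148.28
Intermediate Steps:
148 - 128/(-452) = 148 - 128*(-1/452) = 148 + 32/113 = 16756/113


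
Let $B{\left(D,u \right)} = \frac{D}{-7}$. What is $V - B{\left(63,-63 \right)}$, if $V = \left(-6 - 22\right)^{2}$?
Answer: $793$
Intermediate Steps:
$V = 784$ ($V = \left(-28\right)^{2} = 784$)
$B{\left(D,u \right)} = - \frac{D}{7}$ ($B{\left(D,u \right)} = D \left(- \frac{1}{7}\right) = - \frac{D}{7}$)
$V - B{\left(63,-63 \right)} = 784 - \left(- \frac{1}{7}\right) 63 = 784 - -9 = 784 + 9 = 793$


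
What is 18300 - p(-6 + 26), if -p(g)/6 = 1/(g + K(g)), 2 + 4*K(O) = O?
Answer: 896712/49 ≈ 18300.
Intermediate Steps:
K(O) = -½ + O/4
p(g) = -6/(-½ + 5*g/4) (p(g) = -6/(g + (-½ + g/4)) = -6/(-½ + 5*g/4))
18300 - p(-6 + 26) = 18300 - (-24)/(-2 + 5*(-6 + 26)) = 18300 - (-24)/(-2 + 5*20) = 18300 - (-24)/(-2 + 100) = 18300 - (-24)/98 = 18300 - 1*(-12/49) = 18300 + 12/49 = 896712/49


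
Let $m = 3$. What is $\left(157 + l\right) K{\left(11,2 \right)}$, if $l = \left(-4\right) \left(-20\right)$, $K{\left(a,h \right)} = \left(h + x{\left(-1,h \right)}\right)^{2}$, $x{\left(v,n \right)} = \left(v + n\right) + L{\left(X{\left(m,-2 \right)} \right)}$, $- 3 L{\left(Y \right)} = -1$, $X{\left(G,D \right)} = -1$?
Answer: $\frac{7900}{3} \approx 2633.3$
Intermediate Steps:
$L{\left(Y \right)} = \frac{1}{3}$ ($L{\left(Y \right)} = \left(- \frac{1}{3}\right) \left(-1\right) = \frac{1}{3}$)
$x{\left(v,n \right)} = \frac{1}{3} + n + v$ ($x{\left(v,n \right)} = \left(v + n\right) + \frac{1}{3} = \left(n + v\right) + \frac{1}{3} = \frac{1}{3} + n + v$)
$K{\left(a,h \right)} = \left(- \frac{2}{3} + 2 h\right)^{2}$ ($K{\left(a,h \right)} = \left(h + \left(\frac{1}{3} + h - 1\right)\right)^{2} = \left(h + \left(- \frac{2}{3} + h\right)\right)^{2} = \left(- \frac{2}{3} + 2 h\right)^{2}$)
$l = 80$
$\left(157 + l\right) K{\left(11,2 \right)} = \left(157 + 80\right) \frac{4 \left(-1 + 3 \cdot 2\right)^{2}}{9} = 237 \frac{4 \left(-1 + 6\right)^{2}}{9} = 237 \frac{4 \cdot 5^{2}}{9} = 237 \cdot \frac{4}{9} \cdot 25 = 237 \cdot \frac{100}{9} = \frac{7900}{3}$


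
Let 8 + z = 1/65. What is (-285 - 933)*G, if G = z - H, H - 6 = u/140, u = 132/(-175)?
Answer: 193678704/11375 ≈ 17027.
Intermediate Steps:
u = -132/175 (u = 132*(-1/175) = -132/175 ≈ -0.75429)
z = -519/65 (z = -8 + 1/65 = -519/65 ≈ -7.9846)
H = 36717/6125 (H = 6 - 132/175/140 = 6 - 132/175*1/140 = 6 - 33/6125 = 36717/6125 ≈ 5.9946)
G = -1113096/79625 (G = -519/65 - 1*36717/6125 = -519/65 - 36717/6125 = -1113096/79625 ≈ -13.979)
(-285 - 933)*G = (-285 - 933)*(-1113096/79625) = -1218*(-1113096/79625) = 193678704/11375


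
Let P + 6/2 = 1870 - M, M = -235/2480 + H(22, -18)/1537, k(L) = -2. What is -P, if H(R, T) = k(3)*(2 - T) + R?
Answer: -1423392351/762352 ≈ -1867.1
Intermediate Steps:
H(R, T) = -4 + R + 2*T (H(R, T) = -2*(2 - T) + R = (-4 + 2*T) + R = -4 + R + 2*T)
M = -81167/762352 (M = -235/2480 + (-4 + 22 + 2*(-18))/1537 = -235*1/2480 + (-4 + 22 - 36)*(1/1537) = -47/496 - 18*1/1537 = -47/496 - 18/1537 = -81167/762352 ≈ -0.10647)
P = 1423392351/762352 (P = -3 + (1870 - 1*(-81167/762352)) = -3 + (1870 + 81167/762352) = -3 + 1425679407/762352 = 1423392351/762352 ≈ 1867.1)
-P = -1*1423392351/762352 = -1423392351/762352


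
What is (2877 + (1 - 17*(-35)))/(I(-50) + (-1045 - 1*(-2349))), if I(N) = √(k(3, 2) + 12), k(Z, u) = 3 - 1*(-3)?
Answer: 2264396/850199 - 10419*√2/1700398 ≈ 2.6547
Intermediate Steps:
k(Z, u) = 6 (k(Z, u) = 3 + 3 = 6)
I(N) = 3*√2 (I(N) = √(6 + 12) = √18 = 3*√2)
(2877 + (1 - 17*(-35)))/(I(-50) + (-1045 - 1*(-2349))) = (2877 + (1 - 17*(-35)))/(3*√2 + (-1045 - 1*(-2349))) = (2877 + (1 + 595))/(3*√2 + (-1045 + 2349)) = (2877 + 596)/(3*√2 + 1304) = 3473/(1304 + 3*√2)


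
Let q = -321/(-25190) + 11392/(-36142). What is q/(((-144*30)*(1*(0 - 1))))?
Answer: -137681449/1966500676800 ≈ -7.0013e-5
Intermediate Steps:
q = -137681449/455208490 (q = -321*(-1/25190) + 11392*(-1/36142) = 321/25190 - 5696/18071 = -137681449/455208490 ≈ -0.30246)
q/(((-144*30)*(1*(0 - 1)))) = -137681449*(-1/(4320*(0 - 1)))/455208490 = -137681449/(455208490*((-4320*(-1)))) = -137681449/455208490/4320 = -137681449/455208490*1/4320 = -137681449/1966500676800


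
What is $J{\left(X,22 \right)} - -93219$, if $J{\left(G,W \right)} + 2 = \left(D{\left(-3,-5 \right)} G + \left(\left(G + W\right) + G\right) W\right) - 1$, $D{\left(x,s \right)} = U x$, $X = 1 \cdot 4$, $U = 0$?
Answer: $93876$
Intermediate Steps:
$X = 4$
$D{\left(x,s \right)} = 0$ ($D{\left(x,s \right)} = 0 x = 0$)
$J{\left(G,W \right)} = -3 + W \left(W + 2 G\right)$ ($J{\left(G,W \right)} = -2 + \left(\left(0 G + \left(\left(G + W\right) + G\right) W\right) - 1\right) = -2 + \left(\left(0 + \left(W + 2 G\right) W\right) - 1\right) = -2 + \left(\left(0 + W \left(W + 2 G\right)\right) - 1\right) = -2 + \left(W \left(W + 2 G\right) - 1\right) = -2 + \left(-1 + W \left(W + 2 G\right)\right) = -3 + W \left(W + 2 G\right)$)
$J{\left(X,22 \right)} - -93219 = \left(-3 + 22^{2} + 2 \cdot 4 \cdot 22\right) - -93219 = \left(-3 + 484 + 176\right) + 93219 = 657 + 93219 = 93876$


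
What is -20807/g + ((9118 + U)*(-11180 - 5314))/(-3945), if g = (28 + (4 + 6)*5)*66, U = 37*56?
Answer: 63338217311/1353924 ≈ 46781.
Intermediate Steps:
U = 2072
g = 5148 (g = (28 + 10*5)*66 = (28 + 50)*66 = 78*66 = 5148)
-20807/g + ((9118 + U)*(-11180 - 5314))/(-3945) = -20807/5148 + ((9118 + 2072)*(-11180 - 5314))/(-3945) = -20807*1/5148 + (11190*(-16494))*(-1/3945) = -20807/5148 - 184567860*(-1/3945) = -20807/5148 + 12304524/263 = 63338217311/1353924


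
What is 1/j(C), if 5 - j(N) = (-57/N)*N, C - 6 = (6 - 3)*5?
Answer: 1/62 ≈ 0.016129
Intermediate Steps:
C = 21 (C = 6 + (6 - 3)*5 = 6 + 3*5 = 6 + 15 = 21)
j(N) = 62 (j(N) = 5 - (-57/N)*N = 5 - 1*(-57) = 5 + 57 = 62)
1/j(C) = 1/62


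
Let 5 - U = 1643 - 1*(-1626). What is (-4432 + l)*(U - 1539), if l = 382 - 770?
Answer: 23150460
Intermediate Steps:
l = -388
U = -3264 (U = 5 - (1643 - 1*(-1626)) = 5 - (1643 + 1626) = 5 - 1*3269 = 5 - 3269 = -3264)
(-4432 + l)*(U - 1539) = (-4432 - 388)*(-3264 - 1539) = -4820*(-4803) = 23150460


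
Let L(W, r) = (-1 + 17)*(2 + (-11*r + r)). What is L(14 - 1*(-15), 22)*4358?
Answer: -15200704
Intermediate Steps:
L(W, r) = 32 - 160*r (L(W, r) = 16*(2 - 10*r) = 32 - 160*r)
L(14 - 1*(-15), 22)*4358 = (32 - 160*22)*4358 = (32 - 3520)*4358 = -3488*4358 = -15200704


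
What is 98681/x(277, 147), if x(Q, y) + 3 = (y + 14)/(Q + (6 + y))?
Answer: -42432830/1129 ≈ -37584.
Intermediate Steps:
x(Q, y) = -3 + (14 + y)/(6 + Q + y) (x(Q, y) = -3 + (y + 14)/(Q + (6 + y)) = -3 + (14 + y)/(6 + Q + y))
98681/x(277, 147) = 98681/(((-4 - 3*277 - 2*147)/(6 + 277 + 147))) = 98681/(((-4 - 831 - 294)/430)) = 98681/(((1/430)*(-1129))) = 98681/(-1129/430) = 98681*(-430/1129) = -42432830/1129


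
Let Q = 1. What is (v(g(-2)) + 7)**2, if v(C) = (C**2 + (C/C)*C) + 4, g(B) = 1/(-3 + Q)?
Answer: 1849/16 ≈ 115.56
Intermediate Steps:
g(B) = -1/2 (g(B) = 1/(-3 + 1) = 1/(-2) = -1/2)
v(C) = 4 + C + C**2 (v(C) = (C**2 + 1*C) + 4 = (C**2 + C) + 4 = (C + C**2) + 4 = 4 + C + C**2)
(v(g(-2)) + 7)**2 = ((4 - 1/2 + (-1/2)**2) + 7)**2 = ((4 - 1/2 + 1/4) + 7)**2 = (15/4 + 7)**2 = (43/4)**2 = 1849/16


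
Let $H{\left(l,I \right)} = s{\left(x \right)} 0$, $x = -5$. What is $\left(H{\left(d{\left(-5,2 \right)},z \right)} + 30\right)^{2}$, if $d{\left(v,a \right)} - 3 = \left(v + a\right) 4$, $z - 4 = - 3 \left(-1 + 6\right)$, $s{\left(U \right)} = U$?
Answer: $900$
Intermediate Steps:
$z = -11$ ($z = 4 - 3 \left(-1 + 6\right) = 4 - 15 = -11$)
$d{\left(v,a \right)} = 3 + 4 a + 4 v$ ($d{\left(v,a \right)} = 3 + \left(v + a\right) 4 = 3 + \left(a + v\right) 4 = 3 + \left(4 a + 4 v\right) = 3 + 4 a + 4 v$)
$H{\left(l,I \right)} = 0$ ($H{\left(l,I \right)} = \left(-5\right) 0 = 0$)
$\left(H{\left(d{\left(-5,2 \right)},z \right)} + 30\right)^{2} = \left(0 + 30\right)^{2} = 30^{2} = 900$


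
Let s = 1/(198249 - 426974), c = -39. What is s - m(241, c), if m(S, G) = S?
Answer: -55122726/228725 ≈ -241.00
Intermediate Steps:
s = -1/228725 (s = 1/(-228725) = -1/228725 ≈ -4.3721e-6)
s - m(241, c) = -1/228725 - 1*241 = -1/228725 - 241 = -55122726/228725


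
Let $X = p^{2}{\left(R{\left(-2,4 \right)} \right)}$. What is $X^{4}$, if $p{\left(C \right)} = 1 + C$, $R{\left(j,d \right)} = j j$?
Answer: $390625$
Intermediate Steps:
$R{\left(j,d \right)} = j^{2}$
$X = 25$ ($X = \left(1 + \left(-2\right)^{2}\right)^{2} = \left(1 + 4\right)^{2} = 5^{2} = 25$)
$X^{4} = 25^{4} = 390625$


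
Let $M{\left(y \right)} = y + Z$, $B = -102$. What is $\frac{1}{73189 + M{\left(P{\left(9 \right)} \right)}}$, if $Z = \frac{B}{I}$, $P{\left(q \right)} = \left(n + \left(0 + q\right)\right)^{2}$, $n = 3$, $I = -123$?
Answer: $\frac{41}{3006687} \approx 1.3636 \cdot 10^{-5}$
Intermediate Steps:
$P{\left(q \right)} = \left(3 + q\right)^{2}$ ($P{\left(q \right)} = \left(3 + \left(0 + q\right)\right)^{2} = \left(3 + q\right)^{2}$)
$Z = \frac{34}{41}$ ($Z = - \frac{102}{-123} = \left(-102\right) \left(- \frac{1}{123}\right) = \frac{34}{41} \approx 0.82927$)
$M{\left(y \right)} = \frac{34}{41} + y$ ($M{\left(y \right)} = y + \frac{34}{41} = \frac{34}{41} + y$)
$\frac{1}{73189 + M{\left(P{\left(9 \right)} \right)}} = \frac{1}{73189 + \left(\frac{34}{41} + \left(3 + 9\right)^{2}\right)} = \frac{1}{73189 + \left(\frac{34}{41} + 12^{2}\right)} = \frac{1}{73189 + \left(\frac{34}{41} + 144\right)} = \frac{1}{73189 + \frac{5938}{41}} = \frac{1}{\frac{3006687}{41}} = \frac{41}{3006687}$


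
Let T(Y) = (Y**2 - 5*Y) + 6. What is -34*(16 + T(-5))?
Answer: -2448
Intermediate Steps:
T(Y) = 6 + Y**2 - 5*Y
-34*(16 + T(-5)) = -34*(16 + (6 + (-5)**2 - 5*(-5))) = -34*(16 + (6 + 25 + 25)) = -34*(16 + 56) = -34*72 = -2448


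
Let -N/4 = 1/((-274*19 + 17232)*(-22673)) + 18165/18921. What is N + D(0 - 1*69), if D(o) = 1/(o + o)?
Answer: -65218996550693/16951341345162 ≈ -3.8474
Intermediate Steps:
D(o) = 1/(2*o)
N = -471711309738/122835806849 (N = -4*(1/((-274*19 + 17232)*(-22673)) + 18165/18921) = -4*(-1/22673/(-5206 + 17232) + 18165*(1/18921)) = -4*(-1/22673/12026 + 865/901) = -4*((1/12026)*(-1/22673) + 865/901) = -4*(-1/272665498 + 865/901) = -4*235855654869/245671613698 = -471711309738/122835806849 ≈ -3.8402)
N + D(0 - 1*69) = -471711309738/122835806849 + 1/(2*(0 - 1*69)) = -471711309738/122835806849 + 1/(2*(0 - 69)) = -471711309738/122835806849 + (1/2)/(-69) = -471711309738/122835806849 + (1/2)*(-1/69) = -471711309738/122835806849 - 1/138 = -65218996550693/16951341345162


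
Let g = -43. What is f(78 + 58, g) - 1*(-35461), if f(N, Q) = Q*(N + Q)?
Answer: 31462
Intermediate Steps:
f(78 + 58, g) - 1*(-35461) = -43*((78 + 58) - 43) - 1*(-35461) = -43*(136 - 43) + 35461 = -43*93 + 35461 = -3999 + 35461 = 31462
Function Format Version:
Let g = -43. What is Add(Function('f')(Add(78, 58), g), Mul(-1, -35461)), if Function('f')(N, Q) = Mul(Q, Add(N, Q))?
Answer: 31462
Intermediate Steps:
Add(Function('f')(Add(78, 58), g), Mul(-1, -35461)) = Add(Mul(-43, Add(Add(78, 58), -43)), Mul(-1, -35461)) = Add(Mul(-43, Add(136, -43)), 35461) = Add(Mul(-43, 93), 35461) = Add(-3999, 35461) = 31462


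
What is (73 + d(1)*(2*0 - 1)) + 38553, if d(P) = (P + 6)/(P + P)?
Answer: 77245/2 ≈ 38623.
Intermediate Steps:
d(P) = (6 + P)/(2*P) (d(P) = (6 + P)/((2*P)) = (6 + P)*(1/(2*P)) = (6 + P)/(2*P))
(73 + d(1)*(2*0 - 1)) + 38553 = (73 + ((½)*(6 + 1)/1)*(2*0 - 1)) + 38553 = (73 + ((½)*1*7)*(0 - 1)) + 38553 = (73 + (7/2)*(-1)) + 38553 = (73 - 7/2) + 38553 = 139/2 + 38553 = 77245/2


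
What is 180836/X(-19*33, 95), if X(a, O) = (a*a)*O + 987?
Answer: 90418/18674121 ≈ 0.0048419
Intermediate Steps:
X(a, O) = 987 + O*a² (X(a, O) = a²*O + 987 = O*a² + 987 = 987 + O*a²)
180836/X(-19*33, 95) = 180836/(987 + 95*(-19*33)²) = 180836/(987 + 95*(-627)²) = 180836/(987 + 95*393129) = 180836/(987 + 37347255) = 180836/37348242 = 180836*(1/37348242) = 90418/18674121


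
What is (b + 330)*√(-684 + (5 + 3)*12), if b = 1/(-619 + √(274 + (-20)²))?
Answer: 2*I*√3*(126220091 - √674)/54641 ≈ 8002.0*I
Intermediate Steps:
b = 1/(-619 + √674) (b = 1/(-619 + √(274 + 400)) = 1/(-619 + √674) ≈ -0.0016862)
(b + 330)*√(-684 + (5 + 3)*12) = ((-619/382487 - √674/382487) + 330)*√(-684 + (5 + 3)*12) = (126220091/382487 - √674/382487)*√(-684 + 8*12) = (126220091/382487 - √674/382487)*√(-684 + 96) = (126220091/382487 - √674/382487)*√(-588) = (126220091/382487 - √674/382487)*(14*I*√3) = 14*I*√3*(126220091/382487 - √674/382487)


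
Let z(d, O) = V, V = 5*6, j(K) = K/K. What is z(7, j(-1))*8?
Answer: 240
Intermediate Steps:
j(K) = 1
V = 30
z(d, O) = 30
z(7, j(-1))*8 = 30*8 = 240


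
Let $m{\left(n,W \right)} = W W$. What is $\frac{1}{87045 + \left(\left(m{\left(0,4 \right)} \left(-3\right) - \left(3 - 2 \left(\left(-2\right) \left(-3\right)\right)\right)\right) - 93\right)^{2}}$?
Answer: $\frac{1}{104469} \approx 9.5722 \cdot 10^{-6}$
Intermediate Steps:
$m{\left(n,W \right)} = W^{2}$
$\frac{1}{87045 + \left(\left(m{\left(0,4 \right)} \left(-3\right) - \left(3 - 2 \left(\left(-2\right) \left(-3\right)\right)\right)\right) - 93\right)^{2}} = \frac{1}{87045 + \left(\left(4^{2} \left(-3\right) - \left(3 - 2 \left(\left(-2\right) \left(-3\right)\right)\right)\right) - 93\right)^{2}} = \frac{1}{87045 + \left(\left(16 \left(-3\right) + \left(-3 + 2 \cdot 6\right)\right) - 93\right)^{2}} = \frac{1}{87045 + \left(\left(-48 + \left(-3 + 12\right)\right) - 93\right)^{2}} = \frac{1}{87045 + \left(\left(-48 + 9\right) - 93\right)^{2}} = \frac{1}{87045 + \left(-39 - 93\right)^{2}} = \frac{1}{87045 + \left(-132\right)^{2}} = \frac{1}{87045 + 17424} = \frac{1}{104469}$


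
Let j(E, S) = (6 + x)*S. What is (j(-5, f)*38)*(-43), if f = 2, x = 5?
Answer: -35948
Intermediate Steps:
j(E, S) = 11*S (j(E, S) = (6 + 5)*S = 11*S)
(j(-5, f)*38)*(-43) = ((11*2)*38)*(-43) = (22*38)*(-43) = 836*(-43) = -35948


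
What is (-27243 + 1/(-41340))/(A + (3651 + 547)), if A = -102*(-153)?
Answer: -1126225621/818697360 ≈ -1.3756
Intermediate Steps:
A = 15606
(-27243 + 1/(-41340))/(A + (3651 + 547)) = (-27243 + 1/(-41340))/(15606 + (3651 + 547)) = (-27243 - 1/41340)/(15606 + 4198) = -1126225621/41340/19804 = -1126225621/41340*1/19804 = -1126225621/818697360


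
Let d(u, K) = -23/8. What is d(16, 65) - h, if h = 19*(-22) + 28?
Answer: 3097/8 ≈ 387.13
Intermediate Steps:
d(u, K) = -23/8 (d(u, K) = -23*1/8 = -23/8)
h = -390 (h = -418 + 28 = -390)
d(16, 65) - h = -23/8 - 1*(-390) = -23/8 + 390 = 3097/8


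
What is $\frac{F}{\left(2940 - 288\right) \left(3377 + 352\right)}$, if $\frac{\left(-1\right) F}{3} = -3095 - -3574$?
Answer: $- \frac{479}{3296436} \approx -0.00014531$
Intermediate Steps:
$F = -1437$ ($F = - 3 \left(-3095 - -3574\right) = - 3 \left(-3095 + 3574\right) = \left(-3\right) 479 = -1437$)
$\frac{F}{\left(2940 - 288\right) \left(3377 + 352\right)} = - \frac{1437}{\left(2940 - 288\right) \left(3377 + 352\right)} = - \frac{1437}{2652 \cdot 3729} = - \frac{1437}{9889308} = \left(-1437\right) \frac{1}{9889308} = - \frac{479}{3296436}$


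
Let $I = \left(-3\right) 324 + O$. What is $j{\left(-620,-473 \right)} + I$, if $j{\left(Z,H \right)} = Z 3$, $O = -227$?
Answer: $-3059$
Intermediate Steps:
$j{\left(Z,H \right)} = 3 Z$
$I = -1199$ ($I = \left(-3\right) 324 - 227 = -972 - 227 = -1199$)
$j{\left(-620,-473 \right)} + I = 3 \left(-620\right) - 1199 = -1860 - 1199 = -3059$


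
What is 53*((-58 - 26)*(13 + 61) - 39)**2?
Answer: 2073626325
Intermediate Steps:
53*((-58 - 26)*(13 + 61) - 39)**2 = 53*(-84*74 - 39)**2 = 53*(-6216 - 39)**2 = 53*(-6255)**2 = 53*39125025 = 2073626325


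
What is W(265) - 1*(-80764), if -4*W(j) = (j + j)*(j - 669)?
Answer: 134294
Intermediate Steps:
W(j) = -j*(-669 + j)/2 (W(j) = -(j + j)*(j - 669)/4 = -2*j*(-669 + j)/4 = -j*(-669 + j)/2)
W(265) - 1*(-80764) = (1/2)*265*(669 - 1*265) - 1*(-80764) = (1/2)*265*(669 - 265) + 80764 = (1/2)*265*404 + 80764 = 53530 + 80764 = 134294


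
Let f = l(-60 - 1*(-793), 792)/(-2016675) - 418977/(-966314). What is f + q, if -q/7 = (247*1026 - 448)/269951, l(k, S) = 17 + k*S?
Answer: -34785723642289061/5423346998798850 ≈ -6.4141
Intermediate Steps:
l(k, S) = 17 + S*k
f = 283943949833/1948741285950 (f = (17 + 792*(-60 - 1*(-793)))/(-2016675) - 418977/(-966314) = (17 + 792*(-60 + 793))*(-1/2016675) - 418977*(-1/966314) = (17 + 792*733)*(-1/2016675) + 418977/966314 = (17 + 580536)*(-1/2016675) + 418977/966314 = 580553*(-1/2016675) + 418977/966314 = -580553/2016675 + 418977/966314 = 283943949833/1948741285950 ≈ 0.14571)
q = -1770818/269951 (q = -7*(247*1026 - 448)/269951 = -7*(253422 - 448)/269951 = -1770818/269951 ≈ -6.5598)
f + q = 283943949833/1948741285950 - 1770818/269951 = -34785723642289061/5423346998798850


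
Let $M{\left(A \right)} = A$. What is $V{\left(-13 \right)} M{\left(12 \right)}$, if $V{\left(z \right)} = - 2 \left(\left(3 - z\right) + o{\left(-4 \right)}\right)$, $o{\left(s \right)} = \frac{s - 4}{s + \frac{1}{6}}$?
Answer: $- \frac{9984}{23} \approx -434.09$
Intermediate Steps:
$o{\left(s \right)} = \frac{-4 + s}{\frac{1}{6} + s}$ ($o{\left(s \right)} = \frac{-4 + s}{s + \frac{1}{6}} = \frac{-4 + s}{\frac{1}{6} + s}$)
$V{\left(z \right)} = - \frac{234}{23} + 2 z$ ($V{\left(z \right)} = - 2 \left(\left(3 - z\right) + \frac{6 \left(-4 - 4\right)}{1 + 6 \left(-4\right)}\right) = - 2 \left(\left(3 - z\right) + 6 \frac{1}{1 - 24} \left(-8\right)\right) = - 2 \left(\left(3 - z\right) + 6 \frac{1}{-23} \left(-8\right)\right) = - 2 \left(\left(3 - z\right) + 6 \left(- \frac{1}{23}\right) \left(-8\right)\right) = - 2 \left(\left(3 - z\right) + \frac{48}{23}\right) = - 2 \left(\frac{117}{23} - z\right) = - \frac{234}{23} + 2 z$)
$V{\left(-13 \right)} M{\left(12 \right)} = \left(- \frac{234}{23} + 2 \left(-13\right)\right) 12 = \left(- \frac{234}{23} - 26\right) 12 = \left(- \frac{832}{23}\right) 12 = - \frac{9984}{23}$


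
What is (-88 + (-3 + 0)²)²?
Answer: 6241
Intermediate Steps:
(-88 + (-3 + 0)²)² = (-88 + (-3)²)² = (-88 + 9)² = (-79)² = 6241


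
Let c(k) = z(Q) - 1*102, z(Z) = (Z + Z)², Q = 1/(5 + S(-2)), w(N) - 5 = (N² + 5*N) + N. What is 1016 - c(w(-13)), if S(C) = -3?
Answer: 1117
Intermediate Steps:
w(N) = 5 + N² + 6*N (w(N) = 5 + ((N² + 5*N) + N) = 5 + (N² + 6*N) = 5 + N² + 6*N)
Q = ½ (Q = 1/(5 - 3) = 1/2 = ½ ≈ 0.50000)
z(Z) = 4*Z² (z(Z) = (2*Z)² = 4*Z²)
c(k) = -101 (c(k) = 4*(½)² - 1*102 = 4*(¼) - 102 = 1 - 102 = -101)
1016 - c(w(-13)) = 1016 - 1*(-101) = 1016 + 101 = 1117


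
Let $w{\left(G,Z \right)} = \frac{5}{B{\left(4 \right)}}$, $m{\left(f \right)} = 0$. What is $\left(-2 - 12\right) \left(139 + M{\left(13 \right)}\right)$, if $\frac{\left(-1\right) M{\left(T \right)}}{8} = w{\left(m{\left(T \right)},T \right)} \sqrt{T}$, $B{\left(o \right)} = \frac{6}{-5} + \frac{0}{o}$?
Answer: $-1946 - \frac{1400 \sqrt{13}}{3} \approx -3628.6$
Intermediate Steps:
$B{\left(o \right)} = - \frac{6}{5}$ ($B{\left(o \right)} = 6 \left(- \frac{1}{5}\right) + 0 = - \frac{6}{5} + 0 = - \frac{6}{5}$)
$w{\left(G,Z \right)} = - \frac{25}{6}$ ($w{\left(G,Z \right)} = \frac{5}{- \frac{6}{5}} = 5 \left(- \frac{5}{6}\right) = - \frac{25}{6}$)
$M{\left(T \right)} = \frac{100 \sqrt{T}}{3}$ ($M{\left(T \right)} = - 8 \left(- \frac{25 \sqrt{T}}{6}\right) = \frac{100 \sqrt{T}}{3}$)
$\left(-2 - 12\right) \left(139 + M{\left(13 \right)}\right) = \left(-2 - 12\right) \left(139 + \frac{100 \sqrt{13}}{3}\right) = - 14 \left(139 + \frac{100 \sqrt{13}}{3}\right) = -1946 - \frac{1400 \sqrt{13}}{3}$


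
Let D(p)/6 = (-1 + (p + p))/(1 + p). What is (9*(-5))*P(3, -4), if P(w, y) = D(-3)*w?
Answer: -2835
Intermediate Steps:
D(p) = 6*(-1 + 2*p)/(1 + p) (D(p) = 6*((-1 + (p + p))/(1 + p)) = 6*((-1 + 2*p)/(1 + p)) = 6*(-1 + 2*p)/(1 + p))
P(w, y) = 21*w (P(w, y) = (6*(-1 + 2*(-3))/(1 - 3))*w = (6*(-1 - 6)/(-2))*w = (6*(-½)*(-7))*w = 21*w)
(9*(-5))*P(3, -4) = (9*(-5))*(21*3) = -45*63 = -2835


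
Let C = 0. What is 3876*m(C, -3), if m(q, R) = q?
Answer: 0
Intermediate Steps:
3876*m(C, -3) = 3876*0 = 0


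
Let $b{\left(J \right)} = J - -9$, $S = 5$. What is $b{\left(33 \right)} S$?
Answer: $210$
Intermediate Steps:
$b{\left(J \right)} = 9 + J$ ($b{\left(J \right)} = J + 9 = 9 + J$)
$b{\left(33 \right)} S = \left(9 + 33\right) 5 = 42 \cdot 5 = 210$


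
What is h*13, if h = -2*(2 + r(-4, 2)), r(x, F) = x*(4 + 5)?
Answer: 884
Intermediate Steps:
r(x, F) = 9*x (r(x, F) = x*9 = 9*x)
h = 68 (h = -2*(2 + 9*(-4)) = -2*(2 - 36) = -2*(-34) = 68)
h*13 = 68*13 = 884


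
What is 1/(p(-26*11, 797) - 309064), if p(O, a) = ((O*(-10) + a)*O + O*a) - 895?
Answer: -1/1583803 ≈ -6.3139e-7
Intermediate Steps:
p(O, a) = -895 + O*a + O*(a - 10*O) (p(O, a) = ((-10*O + a)*O + O*a) - 895 = ((a - 10*O)*O + O*a) - 895 = (O*(a - 10*O) + O*a) - 895 = (O*a + O*(a - 10*O)) - 895 = -895 + O*a + O*(a - 10*O))
1/(p(-26*11, 797) - 309064) = 1/((-895 - 10*(-26*11)**2 + 2*(-26*11)*797) - 309064) = 1/((-895 - 10*(-286)**2 + 2*(-286)*797) - 309064) = 1/((-895 - 10*81796 - 455884) - 309064) = 1/((-895 - 817960 - 455884) - 309064) = 1/(-1274739 - 309064) = 1/(-1583803) = -1/1583803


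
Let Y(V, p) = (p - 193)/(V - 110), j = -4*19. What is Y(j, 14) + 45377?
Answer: 8440301/186 ≈ 45378.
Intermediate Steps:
j = -76
Y(V, p) = (-193 + p)/(-110 + V)
Y(j, 14) + 45377 = (-193 + 14)/(-110 - 76) + 45377 = -179/(-186) + 45377 = -1/186*(-179) + 45377 = 179/186 + 45377 = 8440301/186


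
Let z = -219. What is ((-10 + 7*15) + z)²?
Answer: 15376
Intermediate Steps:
((-10 + 7*15) + z)² = ((-10 + 7*15) - 219)² = ((-10 + 105) - 219)² = (95 - 219)² = (-124)² = 15376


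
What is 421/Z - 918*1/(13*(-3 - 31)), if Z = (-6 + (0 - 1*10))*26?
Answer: 443/416 ≈ 1.0649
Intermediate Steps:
Z = -416 (Z = (-6 + (0 - 10))*26 = (-6 - 10)*26 = -16*26 = -416)
421/Z - 918*1/(13*(-3 - 31)) = 421/(-416) - 918*1/(13*(-3 - 31)) = 421*(-1/416) - 918/((-34*13)) = -421/416 - 918/(-442) = -421/416 - 918*(-1/442) = -421/416 + 27/13 = 443/416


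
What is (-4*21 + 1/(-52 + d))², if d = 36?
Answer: 1809025/256 ≈ 7066.5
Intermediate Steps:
(-4*21 + 1/(-52 + d))² = (-4*21 + 1/(-52 + 36))² = (-84 + 1/(-16))² = (-84 - 1/16)² = (-1345/16)² = 1809025/256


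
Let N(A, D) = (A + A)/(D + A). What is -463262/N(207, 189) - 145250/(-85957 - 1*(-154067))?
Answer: -9916634097/22379 ≈ -4.4312e+5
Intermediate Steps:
N(A, D) = 2*A/(A + D) (N(A, D) = (2*A)/(A + D) = 2*A/(A + D))
-463262/N(207, 189) - 145250/(-85957 - 1*(-154067)) = -463262/(2*207/(207 + 189)) - 145250/(-85957 - 1*(-154067)) = -463262/(2*207/396) - 145250/(-85957 + 154067) = -463262/(2*207*(1/396)) - 145250/68110 = -463262/23/22 - 145250*1/68110 = -463262*22/23 - 2075/973 = -10191764/23 - 2075/973 = -9916634097/22379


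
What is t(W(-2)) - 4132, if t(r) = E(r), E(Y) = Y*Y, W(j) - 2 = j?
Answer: -4132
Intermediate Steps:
W(j) = 2 + j
E(Y) = Y²
t(r) = r²
t(W(-2)) - 4132 = (2 - 2)² - 4132 = 0² - 4132 = 0 - 4132 = -4132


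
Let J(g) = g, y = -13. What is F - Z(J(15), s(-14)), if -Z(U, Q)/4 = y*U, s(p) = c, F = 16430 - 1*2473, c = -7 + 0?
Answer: 13177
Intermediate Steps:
c = -7
F = 13957 (F = 16430 - 2473 = 13957)
s(p) = -7
Z(U, Q) = 52*U (Z(U, Q) = -(-52)*U = 52*U)
F - Z(J(15), s(-14)) = 13957 - 52*15 = 13957 - 1*780 = 13957 - 780 = 13177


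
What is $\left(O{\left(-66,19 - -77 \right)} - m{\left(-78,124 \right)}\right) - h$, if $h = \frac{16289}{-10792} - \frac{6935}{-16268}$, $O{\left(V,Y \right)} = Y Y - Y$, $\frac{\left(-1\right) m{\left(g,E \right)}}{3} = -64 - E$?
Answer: $\frac{375579480317}{43891064} \approx 8557.1$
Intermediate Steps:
$m{\left(g,E \right)} = 192 + 3 E$ ($m{\left(g,E \right)} = - 3 \left(-64 - E\right) = 192 + 3 E$)
$O{\left(V,Y \right)} = Y^{2} - Y$
$h = - \frac{47536733}{43891064}$ ($h = 16289 \left(- \frac{1}{10792}\right) - - \frac{6935}{16268} = - \frac{16289}{10792} + \frac{6935}{16268} = - \frac{47536733}{43891064} \approx -1.0831$)
$\left(O{\left(-66,19 - -77 \right)} - m{\left(-78,124 \right)}\right) - h = \left(\left(19 - -77\right) \left(-1 + \left(19 - -77\right)\right) - \left(192 + 3 \cdot 124\right)\right) - - \frac{47536733}{43891064} = \left(\left(19 + 77\right) \left(-1 + \left(19 + 77\right)\right) - \left(192 + 372\right)\right) + \frac{47536733}{43891064} = \left(96 \left(-1 + 96\right) - 564\right) + \frac{47536733}{43891064} = \left(96 \cdot 95 - 564\right) + \frac{47536733}{43891064} = \left(9120 - 564\right) + \frac{47536733}{43891064} = 8556 + \frac{47536733}{43891064} = \frac{375579480317}{43891064}$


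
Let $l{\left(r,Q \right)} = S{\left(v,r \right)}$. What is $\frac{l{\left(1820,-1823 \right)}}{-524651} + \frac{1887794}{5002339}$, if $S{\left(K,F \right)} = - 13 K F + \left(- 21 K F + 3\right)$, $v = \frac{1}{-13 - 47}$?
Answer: $\frac{128512033555}{342323759829} \approx 0.37541$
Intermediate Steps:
$v = - \frac{1}{60}$ ($v = \frac{1}{-60} = - \frac{1}{60} \approx -0.016667$)
$S{\left(K,F \right)} = 3 - 34 F K$ ($S{\left(K,F \right)} = - 13 F K - \left(-3 + 21 F K\right) = 3 - 34 F K$)
$l{\left(r,Q \right)} = 3 + \frac{17 r}{30}$ ($l{\left(r,Q \right)} = 3 - 34 r \left(- \frac{1}{60}\right) = 3 + \frac{17 r}{30}$)
$\frac{l{\left(1820,-1823 \right)}}{-524651} + \frac{1887794}{5002339} = \frac{3 + \frac{17}{30} \cdot 1820}{-524651} + \frac{1887794}{5002339} = \left(3 + \frac{3094}{3}\right) \left(- \frac{1}{524651}\right) + 1887794 \cdot \frac{1}{5002339} = \frac{3103}{3} \left(- \frac{1}{524651}\right) + \frac{82078}{217493} = - \frac{3103}{1573953} + \frac{82078}{217493} = \frac{128512033555}{342323759829}$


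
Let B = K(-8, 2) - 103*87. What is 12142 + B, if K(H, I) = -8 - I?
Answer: 3171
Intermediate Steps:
B = -8971 (B = (-8 - 1*2) - 103*87 = (-8 - 2) - 8961 = -10 - 8961 = -8971)
12142 + B = 12142 - 8971 = 3171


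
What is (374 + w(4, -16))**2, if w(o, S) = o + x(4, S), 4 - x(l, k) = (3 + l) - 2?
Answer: 142129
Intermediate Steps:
x(l, k) = 3 - l (x(l, k) = 4 - ((3 + l) - 2) = 4 - (1 + l) = 4 + (-1 - l) = 3 - l)
w(o, S) = -1 + o (w(o, S) = o + (3 - 1*4) = o + (3 - 4) = o - 1 = -1 + o)
(374 + w(4, -16))**2 = (374 + (-1 + 4))**2 = (374 + 3)**2 = 377**2 = 142129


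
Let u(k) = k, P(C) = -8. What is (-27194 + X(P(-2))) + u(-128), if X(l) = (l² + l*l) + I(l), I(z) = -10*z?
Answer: -27114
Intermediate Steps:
X(l) = -10*l + 2*l² (X(l) = (l² + l*l) - 10*l = (l² + l²) - 10*l = 2*l² - 10*l = -10*l + 2*l²)
(-27194 + X(P(-2))) + u(-128) = (-27194 + 2*(-8)*(-5 - 8)) - 128 = (-27194 + 2*(-8)*(-13)) - 128 = (-27194 + 208) - 128 = -26986 - 128 = -27114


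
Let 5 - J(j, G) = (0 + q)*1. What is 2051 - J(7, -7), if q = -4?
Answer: 2042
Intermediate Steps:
J(j, G) = 9 (J(j, G) = 5 - (0 - 4) = 5 - (-4) = 5 - 1*(-4) = 5 + 4 = 9)
2051 - J(7, -7) = 2051 - 1*9 = 2051 - 9 = 2042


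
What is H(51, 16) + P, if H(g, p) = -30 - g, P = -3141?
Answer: -3222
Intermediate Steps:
H(51, 16) + P = (-30 - 1*51) - 3141 = (-30 - 51) - 3141 = -81 - 3141 = -3222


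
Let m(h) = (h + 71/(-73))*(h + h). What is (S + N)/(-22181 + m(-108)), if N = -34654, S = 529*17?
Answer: -1873253/99067 ≈ -18.909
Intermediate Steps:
S = 8993
m(h) = 2*h*(-71/73 + h) (m(h) = (h + 71*(-1/73))*(2*h) = (h - 71/73)*(2*h) = (-71/73 + h)*(2*h) = 2*h*(-71/73 + h))
(S + N)/(-22181 + m(-108)) = (8993 - 34654)/(-22181 + (2/73)*(-108)*(-71 + 73*(-108))) = -25661/(-22181 + (2/73)*(-108)*(-71 - 7884)) = -25661/(-22181 + (2/73)*(-108)*(-7955)) = -25661/(-22181 + 1718280/73) = -25661/99067/73 = -25661*73/99067 = -1873253/99067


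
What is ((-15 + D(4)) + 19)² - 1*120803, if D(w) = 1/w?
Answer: -1932559/16 ≈ -1.2079e+5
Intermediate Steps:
D(w) = 1/w
((-15 + D(4)) + 19)² - 1*120803 = ((-15 + 1/4) + 19)² - 1*120803 = ((-15 + ¼) + 19)² - 120803 = (-59/4 + 19)² - 120803 = (17/4)² - 120803 = 289/16 - 120803 = -1932559/16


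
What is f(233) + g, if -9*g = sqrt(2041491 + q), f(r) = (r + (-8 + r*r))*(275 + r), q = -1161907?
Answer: 27693112 - 4*sqrt(54974)/9 ≈ 2.7693e+7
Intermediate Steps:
f(r) = (275 + r)*(-8 + r + r**2) (f(r) = (r + (-8 + r**2))*(275 + r) = (-8 + r + r**2)*(275 + r) = (275 + r)*(-8 + r + r**2))
g = -4*sqrt(54974)/9 (g = -sqrt(2041491 - 1161907)/9 = -4*sqrt(54974)/9 ≈ -104.21)
f(233) + g = (-2200 + 233**3 + 267*233 + 276*233**2) - 4*sqrt(54974)/9 = (-2200 + 12649337 + 62211 + 276*54289) - 4*sqrt(54974)/9 = (-2200 + 12649337 + 62211 + 14983764) - 4*sqrt(54974)/9 = 27693112 - 4*sqrt(54974)/9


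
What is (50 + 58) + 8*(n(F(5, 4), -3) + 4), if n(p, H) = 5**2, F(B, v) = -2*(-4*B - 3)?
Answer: 340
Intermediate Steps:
F(B, v) = 6 + 8*B (F(B, v) = -2*(-3 - 4*B) = 6 + 8*B)
n(p, H) = 25
(50 + 58) + 8*(n(F(5, 4), -3) + 4) = (50 + 58) + 8*(25 + 4) = 108 + 8*29 = 108 + 232 = 340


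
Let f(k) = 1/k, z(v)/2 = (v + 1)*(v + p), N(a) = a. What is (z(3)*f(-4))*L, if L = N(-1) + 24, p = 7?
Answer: -460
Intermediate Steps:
z(v) = 2*(1 + v)*(7 + v) (z(v) = 2*((v + 1)*(v + 7)) = 2*((1 + v)*(7 + v)) = 2*(1 + v)*(7 + v))
L = 23 (L = -1 + 24 = 23)
(z(3)*f(-4))*L = ((14 + 2*3² + 16*3)/(-4))*23 = ((14 + 2*9 + 48)*(-¼))*23 = ((14 + 18 + 48)*(-¼))*23 = (80*(-¼))*23 = -20*23 = -460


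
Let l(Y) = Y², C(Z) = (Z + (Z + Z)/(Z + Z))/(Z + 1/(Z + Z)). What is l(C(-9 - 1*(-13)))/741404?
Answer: 400/201847239 ≈ 1.9817e-6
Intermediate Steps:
C(Z) = (1 + Z)/(Z + 1/(2*Z)) (C(Z) = (Z + (2*Z)/((2*Z)))/(Z + 1/(2*Z)) = (Z + (2*Z)*(1/(2*Z)))/(Z + 1/(2*Z)) = (Z + 1)/(Z + 1/(2*Z)) = (1 + Z)/(Z + 1/(2*Z)))
l(C(-9 - 1*(-13)))/741404 = (2*(-9 - 1*(-13))*(1 + (-9 - 1*(-13)))/(1 + 2*(-9 - 1*(-13))²))²/741404 = (2*(-9 + 13)*(1 + (-9 + 13))/(1 + 2*(-9 + 13)²))²*(1/741404) = (2*4*(1 + 4)/(1 + 2*4²))²*(1/741404) = (2*4*5/(1 + 2*16))²*(1/741404) = (2*4*5/(1 + 32))²*(1/741404) = (2*4*5/33)²*(1/741404) = (2*4*(1/33)*5)²*(1/741404) = (40/33)²*(1/741404) = (1600/1089)*(1/741404) = 400/201847239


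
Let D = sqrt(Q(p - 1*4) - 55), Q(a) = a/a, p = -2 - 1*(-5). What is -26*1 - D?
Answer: -26 - 3*I*sqrt(6) ≈ -26.0 - 7.3485*I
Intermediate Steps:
p = 3 (p = -2 + 5 = 3)
Q(a) = 1
D = 3*I*sqrt(6) (D = sqrt(1 - 55) = sqrt(-54) = 3*I*sqrt(6) ≈ 7.3485*I)
-26*1 - D = -26*1 - 3*I*sqrt(6) = -26 - 3*I*sqrt(6)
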